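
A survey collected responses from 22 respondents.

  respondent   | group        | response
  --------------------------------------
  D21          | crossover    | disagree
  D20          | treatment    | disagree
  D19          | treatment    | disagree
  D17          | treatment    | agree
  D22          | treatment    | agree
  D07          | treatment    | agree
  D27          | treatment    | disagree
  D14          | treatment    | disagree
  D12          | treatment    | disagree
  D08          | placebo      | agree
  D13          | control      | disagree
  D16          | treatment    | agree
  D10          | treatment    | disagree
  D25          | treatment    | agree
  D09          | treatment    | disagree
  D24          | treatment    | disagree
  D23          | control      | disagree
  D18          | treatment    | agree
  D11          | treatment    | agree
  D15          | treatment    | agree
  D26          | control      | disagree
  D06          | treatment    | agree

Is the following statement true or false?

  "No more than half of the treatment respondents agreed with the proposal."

False

'No more than half of the treatment respondents agreed with the proposal' holds iff |A ∩ B| ≤ |A ∖ B|.
|A| = 17, |A ∩ B| = 9, |A ∖ B| = 8.
9 > 8, so the statement is false.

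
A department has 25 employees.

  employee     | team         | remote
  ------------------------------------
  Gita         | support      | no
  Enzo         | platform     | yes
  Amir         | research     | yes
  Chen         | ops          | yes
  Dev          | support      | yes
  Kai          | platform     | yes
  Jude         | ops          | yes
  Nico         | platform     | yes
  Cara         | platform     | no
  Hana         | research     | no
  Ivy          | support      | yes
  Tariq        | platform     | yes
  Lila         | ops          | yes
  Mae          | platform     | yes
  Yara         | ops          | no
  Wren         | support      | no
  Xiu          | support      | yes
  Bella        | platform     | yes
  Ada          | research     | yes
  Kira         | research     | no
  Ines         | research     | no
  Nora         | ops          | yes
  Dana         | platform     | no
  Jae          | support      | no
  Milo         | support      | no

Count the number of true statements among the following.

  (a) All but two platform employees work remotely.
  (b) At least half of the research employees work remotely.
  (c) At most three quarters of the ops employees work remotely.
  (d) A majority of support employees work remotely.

1

(a) platform: |A| = 8, |A ∩ B| = 6; needs |A ∖ B| = 2 — true.
(b) research: |A| = 5, |A ∩ B| = 2; needs |A ∩ B| ≥ |A ∖ B| — false.
(c) ops: |A| = 5, |A ∩ B| = 4; needs |A ∩ B| / |A| ≤ 3/4 — false.
(d) support: |A| = 7, |A ∩ B| = 3; needs |A ∩ B| > |A ∖ B| — false.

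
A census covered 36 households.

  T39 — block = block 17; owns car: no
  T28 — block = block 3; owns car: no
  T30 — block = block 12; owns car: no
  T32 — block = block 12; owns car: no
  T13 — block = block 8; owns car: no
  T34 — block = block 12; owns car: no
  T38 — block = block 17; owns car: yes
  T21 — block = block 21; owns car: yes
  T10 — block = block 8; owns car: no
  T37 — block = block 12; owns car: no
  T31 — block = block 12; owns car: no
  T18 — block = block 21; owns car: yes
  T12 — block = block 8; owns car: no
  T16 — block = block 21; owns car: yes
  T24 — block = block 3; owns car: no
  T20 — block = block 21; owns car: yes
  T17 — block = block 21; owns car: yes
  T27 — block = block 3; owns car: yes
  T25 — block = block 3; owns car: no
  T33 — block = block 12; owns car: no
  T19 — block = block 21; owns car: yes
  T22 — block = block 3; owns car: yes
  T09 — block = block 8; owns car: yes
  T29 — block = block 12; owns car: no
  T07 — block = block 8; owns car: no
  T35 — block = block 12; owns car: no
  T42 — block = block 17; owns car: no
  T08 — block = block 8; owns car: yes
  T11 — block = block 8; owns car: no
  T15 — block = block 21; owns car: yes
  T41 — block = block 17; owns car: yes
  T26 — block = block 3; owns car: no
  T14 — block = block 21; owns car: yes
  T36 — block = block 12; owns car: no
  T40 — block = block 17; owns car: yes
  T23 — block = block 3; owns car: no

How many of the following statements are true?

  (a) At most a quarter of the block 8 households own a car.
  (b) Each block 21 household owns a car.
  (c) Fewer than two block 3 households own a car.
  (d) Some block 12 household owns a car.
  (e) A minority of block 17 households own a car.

1

(a) block 8: |A| = 7, |A ∩ B| = 2; needs |A ∩ B| / |A| ≤ 1/4 — false.
(b) block 21: |A| = 8, |A ∩ B| = 8; needs A ⊆ B, i.e. every element of A is in B (|A ∖ B| = 0) — true.
(c) block 3: |A| = 7, |A ∩ B| = 2; needs |A ∩ B| < 2 — false.
(d) block 12: |A| = 9, |A ∩ B| = 0; needs A ∩ B ≠ ∅ (|A ∩ B| ≥ 1) — false.
(e) block 17: |A| = 5, |A ∩ B| = 3; needs |A ∩ B| < |A ∖ B| — false.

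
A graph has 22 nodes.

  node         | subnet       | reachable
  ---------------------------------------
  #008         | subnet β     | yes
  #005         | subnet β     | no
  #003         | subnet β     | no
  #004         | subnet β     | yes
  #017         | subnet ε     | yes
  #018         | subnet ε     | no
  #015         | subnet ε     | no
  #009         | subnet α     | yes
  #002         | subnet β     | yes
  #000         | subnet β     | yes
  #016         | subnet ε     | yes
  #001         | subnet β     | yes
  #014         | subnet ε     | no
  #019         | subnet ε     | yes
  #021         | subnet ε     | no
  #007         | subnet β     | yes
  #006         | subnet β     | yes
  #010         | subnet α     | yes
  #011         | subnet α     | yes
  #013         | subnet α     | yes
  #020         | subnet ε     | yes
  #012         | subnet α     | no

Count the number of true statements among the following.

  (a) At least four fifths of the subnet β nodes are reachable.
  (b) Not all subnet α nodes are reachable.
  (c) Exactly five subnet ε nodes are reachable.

(a) subnet β: |A| = 9, |A ∩ B| = 7; needs |A ∩ B| / |A| ≥ 4/5 — false.
(b) subnet α: |A| = 5, |A ∩ B| = 4; needs A ⊄ B (|A ∖ B| ≥ 1) — true.
(c) subnet ε: |A| = 8, |A ∩ B| = 4; needs |A ∩ B| = 5 — false.

1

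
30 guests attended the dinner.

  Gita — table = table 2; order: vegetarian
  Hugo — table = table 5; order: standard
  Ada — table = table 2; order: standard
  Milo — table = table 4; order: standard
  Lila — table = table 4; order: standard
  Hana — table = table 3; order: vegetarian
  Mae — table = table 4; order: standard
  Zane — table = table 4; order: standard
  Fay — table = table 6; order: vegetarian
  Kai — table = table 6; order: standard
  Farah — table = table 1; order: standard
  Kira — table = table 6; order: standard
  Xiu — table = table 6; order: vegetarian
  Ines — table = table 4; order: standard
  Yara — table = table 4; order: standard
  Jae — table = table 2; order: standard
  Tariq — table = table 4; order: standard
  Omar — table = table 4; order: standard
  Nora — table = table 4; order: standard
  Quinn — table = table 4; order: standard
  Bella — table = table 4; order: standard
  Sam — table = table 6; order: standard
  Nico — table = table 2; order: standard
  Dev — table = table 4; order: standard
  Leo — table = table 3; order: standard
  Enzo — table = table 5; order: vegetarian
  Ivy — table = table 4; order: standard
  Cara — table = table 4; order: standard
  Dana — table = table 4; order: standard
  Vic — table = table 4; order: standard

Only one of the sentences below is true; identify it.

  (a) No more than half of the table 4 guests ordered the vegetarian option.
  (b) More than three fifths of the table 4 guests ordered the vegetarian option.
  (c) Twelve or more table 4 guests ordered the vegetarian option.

|A| = 16, |A ∩ B| = 0, |A ∖ B| = 16.
(a) requires |A ∩ B| ≤ |A ∖ B|: true.
(b) requires |A ∩ B| / |A| > 3/5: false.
(c) requires |A ∩ B| ≥ 12: false.

(a)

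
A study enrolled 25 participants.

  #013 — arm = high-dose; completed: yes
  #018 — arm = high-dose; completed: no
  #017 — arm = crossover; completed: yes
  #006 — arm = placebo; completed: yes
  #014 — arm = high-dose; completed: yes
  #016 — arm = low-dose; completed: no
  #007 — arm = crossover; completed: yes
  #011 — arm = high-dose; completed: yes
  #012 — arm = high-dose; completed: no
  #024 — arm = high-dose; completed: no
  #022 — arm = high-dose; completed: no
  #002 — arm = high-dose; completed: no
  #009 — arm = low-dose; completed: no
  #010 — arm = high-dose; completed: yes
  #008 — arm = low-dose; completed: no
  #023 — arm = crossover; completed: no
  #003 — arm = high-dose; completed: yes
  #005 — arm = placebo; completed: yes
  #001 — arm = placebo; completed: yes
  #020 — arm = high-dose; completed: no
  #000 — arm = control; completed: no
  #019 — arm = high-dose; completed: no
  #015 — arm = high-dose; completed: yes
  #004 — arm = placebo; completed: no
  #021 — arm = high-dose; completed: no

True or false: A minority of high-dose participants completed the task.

True

Truth condition: |A ∩ B| < |A ∖ B|.
A (the restrictor) = {#013, #018, #014, #011, #012, #024, #022, #002, #010, #003, #020, #019, #015, #021}, |A| = 14.
A ∩ B = {#013, #014, #011, #010, #003, #015}, so |A ∩ B| = 6.
A ∖ B = {#018, #012, #024, #022, #002, #020, #019, #021}, so |A ∖ B| = 8.
6 < 8, so the statement is true.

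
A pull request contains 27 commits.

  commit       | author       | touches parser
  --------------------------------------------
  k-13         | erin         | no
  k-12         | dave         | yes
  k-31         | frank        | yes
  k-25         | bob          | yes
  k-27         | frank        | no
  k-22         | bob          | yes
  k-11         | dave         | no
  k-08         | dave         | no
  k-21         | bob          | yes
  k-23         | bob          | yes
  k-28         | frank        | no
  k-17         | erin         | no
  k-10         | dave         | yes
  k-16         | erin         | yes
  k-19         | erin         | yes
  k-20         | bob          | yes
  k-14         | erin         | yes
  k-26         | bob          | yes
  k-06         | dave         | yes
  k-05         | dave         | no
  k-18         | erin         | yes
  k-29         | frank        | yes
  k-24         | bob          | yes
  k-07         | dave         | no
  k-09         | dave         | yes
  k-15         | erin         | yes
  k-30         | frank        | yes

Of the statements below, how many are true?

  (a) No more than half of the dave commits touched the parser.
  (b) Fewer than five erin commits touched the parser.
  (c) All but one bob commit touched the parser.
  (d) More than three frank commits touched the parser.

1

(a) dave: |A| = 8, |A ∩ B| = 4; needs |A ∩ B| ≤ |A ∖ B| — true.
(b) erin: |A| = 7, |A ∩ B| = 5; needs |A ∩ B| < 5 — false.
(c) bob: |A| = 7, |A ∩ B| = 7; needs |A ∖ B| = 1 — false.
(d) frank: |A| = 5, |A ∩ B| = 3; needs |A ∩ B| > 3 — false.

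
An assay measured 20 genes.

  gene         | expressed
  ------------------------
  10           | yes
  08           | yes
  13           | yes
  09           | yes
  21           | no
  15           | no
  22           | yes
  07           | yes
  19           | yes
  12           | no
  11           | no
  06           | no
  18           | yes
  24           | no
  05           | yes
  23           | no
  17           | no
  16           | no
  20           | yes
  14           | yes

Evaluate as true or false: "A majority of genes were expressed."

True

The determiner here denotes the relation: |A ∩ B| > |A ∖ B|.
|A| = 20, |A ∩ B| = 11, |A ∖ B| = 9.
11 > 9, so the statement is true.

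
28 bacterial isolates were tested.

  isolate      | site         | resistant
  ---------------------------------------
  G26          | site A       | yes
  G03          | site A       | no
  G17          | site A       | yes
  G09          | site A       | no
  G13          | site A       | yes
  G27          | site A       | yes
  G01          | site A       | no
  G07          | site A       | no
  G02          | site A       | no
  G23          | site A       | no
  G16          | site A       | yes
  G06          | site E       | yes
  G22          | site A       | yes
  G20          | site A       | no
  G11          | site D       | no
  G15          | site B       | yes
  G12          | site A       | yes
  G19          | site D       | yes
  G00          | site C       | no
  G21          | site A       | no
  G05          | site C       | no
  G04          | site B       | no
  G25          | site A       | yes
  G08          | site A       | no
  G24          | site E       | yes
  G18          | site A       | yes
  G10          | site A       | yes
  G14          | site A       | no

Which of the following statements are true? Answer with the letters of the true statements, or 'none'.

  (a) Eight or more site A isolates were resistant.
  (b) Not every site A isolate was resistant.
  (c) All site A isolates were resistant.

(a), (b)

|A| = 20, |A ∩ B| = 10, |A ∖ B| = 10.
(a) |A ∩ B| ≥ 8: holds.
(b) A ⊄ B (|A ∖ B| ≥ 1): holds.
(c) A ⊆ B, i.e. every element of A is in B (|A ∖ B| = 0): fails.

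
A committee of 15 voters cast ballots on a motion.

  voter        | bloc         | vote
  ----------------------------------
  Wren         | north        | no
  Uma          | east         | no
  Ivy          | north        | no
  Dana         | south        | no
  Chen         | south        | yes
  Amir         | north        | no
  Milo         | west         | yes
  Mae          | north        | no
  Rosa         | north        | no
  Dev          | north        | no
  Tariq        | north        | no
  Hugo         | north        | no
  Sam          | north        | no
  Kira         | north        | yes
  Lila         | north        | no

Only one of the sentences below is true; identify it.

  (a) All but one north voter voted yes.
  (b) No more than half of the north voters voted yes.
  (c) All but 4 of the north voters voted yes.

(b)

|A| = 11, |A ∩ B| = 1, |A ∖ B| = 10.
(a) requires |A ∖ B| = 1: false.
(b) requires |A ∩ B| ≤ |A ∖ B|: true.
(c) requires |A ∖ B| = 4: false.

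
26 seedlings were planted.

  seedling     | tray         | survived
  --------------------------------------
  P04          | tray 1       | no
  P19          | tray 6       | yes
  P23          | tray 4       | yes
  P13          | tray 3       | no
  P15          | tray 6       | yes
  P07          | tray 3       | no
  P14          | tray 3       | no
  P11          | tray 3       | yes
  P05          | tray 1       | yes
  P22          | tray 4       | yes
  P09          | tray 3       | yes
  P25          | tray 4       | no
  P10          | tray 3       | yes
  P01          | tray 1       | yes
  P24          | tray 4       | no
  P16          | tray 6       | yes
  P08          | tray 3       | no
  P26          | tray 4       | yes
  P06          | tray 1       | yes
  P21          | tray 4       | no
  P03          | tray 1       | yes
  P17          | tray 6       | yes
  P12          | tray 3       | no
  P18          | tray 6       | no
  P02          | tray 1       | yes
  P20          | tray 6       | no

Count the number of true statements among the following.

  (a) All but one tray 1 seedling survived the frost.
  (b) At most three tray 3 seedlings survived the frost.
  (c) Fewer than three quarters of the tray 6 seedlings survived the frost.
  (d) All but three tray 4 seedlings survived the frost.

(a) tray 1: |A| = 6, |A ∩ B| = 5; needs |A ∖ B| = 1 — true.
(b) tray 3: |A| = 8, |A ∩ B| = 3; needs |A ∩ B| ≤ 3 — true.
(c) tray 6: |A| = 6, |A ∩ B| = 4; needs |A ∩ B| / |A| < 3/4 — true.
(d) tray 4: |A| = 6, |A ∩ B| = 3; needs |A ∖ B| = 3 — true.

4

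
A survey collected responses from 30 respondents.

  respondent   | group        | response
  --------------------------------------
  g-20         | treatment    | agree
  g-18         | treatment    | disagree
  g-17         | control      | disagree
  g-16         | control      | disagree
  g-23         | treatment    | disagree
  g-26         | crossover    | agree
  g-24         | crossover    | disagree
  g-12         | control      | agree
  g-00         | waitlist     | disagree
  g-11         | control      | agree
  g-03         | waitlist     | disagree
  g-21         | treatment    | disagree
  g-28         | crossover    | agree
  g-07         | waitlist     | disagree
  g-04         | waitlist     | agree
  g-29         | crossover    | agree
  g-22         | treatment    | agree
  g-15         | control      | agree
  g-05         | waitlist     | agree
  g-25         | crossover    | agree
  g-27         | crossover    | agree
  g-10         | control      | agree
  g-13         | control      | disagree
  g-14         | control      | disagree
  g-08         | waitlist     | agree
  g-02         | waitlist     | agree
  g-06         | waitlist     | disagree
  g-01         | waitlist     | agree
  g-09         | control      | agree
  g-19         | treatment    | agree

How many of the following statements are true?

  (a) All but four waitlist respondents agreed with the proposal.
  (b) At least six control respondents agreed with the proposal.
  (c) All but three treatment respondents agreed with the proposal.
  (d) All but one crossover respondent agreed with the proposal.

3

(a) waitlist: |A| = 9, |A ∩ B| = 5; needs |A ∖ B| = 4 — true.
(b) control: |A| = 9, |A ∩ B| = 5; needs |A ∩ B| ≥ 6 — false.
(c) treatment: |A| = 6, |A ∩ B| = 3; needs |A ∖ B| = 3 — true.
(d) crossover: |A| = 6, |A ∩ B| = 5; needs |A ∖ B| = 1 — true.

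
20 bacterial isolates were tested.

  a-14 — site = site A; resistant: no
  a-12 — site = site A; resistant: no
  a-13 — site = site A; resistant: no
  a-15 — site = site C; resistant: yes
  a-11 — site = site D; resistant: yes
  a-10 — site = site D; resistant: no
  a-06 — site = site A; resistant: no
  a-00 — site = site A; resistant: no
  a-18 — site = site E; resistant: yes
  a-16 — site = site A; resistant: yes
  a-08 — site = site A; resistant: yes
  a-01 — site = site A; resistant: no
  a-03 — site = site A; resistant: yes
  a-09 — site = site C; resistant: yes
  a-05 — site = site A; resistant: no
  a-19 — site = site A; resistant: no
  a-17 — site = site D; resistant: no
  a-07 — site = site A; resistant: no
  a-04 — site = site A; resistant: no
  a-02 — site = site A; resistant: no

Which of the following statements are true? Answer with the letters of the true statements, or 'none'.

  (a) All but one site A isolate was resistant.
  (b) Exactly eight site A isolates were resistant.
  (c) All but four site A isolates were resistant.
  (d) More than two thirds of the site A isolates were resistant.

|A| = 14, |A ∩ B| = 3, |A ∖ B| = 11.
(a) |A ∖ B| = 1: fails.
(b) |A ∩ B| = 8: fails.
(c) |A ∖ B| = 4: fails.
(d) |A ∩ B| / |A| > 2/3: fails.

none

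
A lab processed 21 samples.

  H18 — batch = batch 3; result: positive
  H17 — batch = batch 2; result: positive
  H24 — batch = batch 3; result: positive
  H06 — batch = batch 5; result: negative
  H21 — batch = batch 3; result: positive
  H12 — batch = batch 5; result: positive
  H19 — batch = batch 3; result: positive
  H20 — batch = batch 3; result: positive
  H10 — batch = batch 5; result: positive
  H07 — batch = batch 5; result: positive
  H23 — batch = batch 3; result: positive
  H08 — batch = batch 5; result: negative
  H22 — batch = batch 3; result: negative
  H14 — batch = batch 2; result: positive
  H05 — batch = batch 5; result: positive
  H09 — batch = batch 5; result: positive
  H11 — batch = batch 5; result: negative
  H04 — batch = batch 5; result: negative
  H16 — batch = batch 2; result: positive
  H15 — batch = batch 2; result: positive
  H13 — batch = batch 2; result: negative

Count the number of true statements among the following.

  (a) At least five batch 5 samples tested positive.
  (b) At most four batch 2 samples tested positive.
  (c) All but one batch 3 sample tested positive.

3

(a) batch 5: |A| = 9, |A ∩ B| = 5; needs |A ∩ B| ≥ 5 — true.
(b) batch 2: |A| = 5, |A ∩ B| = 4; needs |A ∩ B| ≤ 4 — true.
(c) batch 3: |A| = 7, |A ∩ B| = 6; needs |A ∖ B| = 1 — true.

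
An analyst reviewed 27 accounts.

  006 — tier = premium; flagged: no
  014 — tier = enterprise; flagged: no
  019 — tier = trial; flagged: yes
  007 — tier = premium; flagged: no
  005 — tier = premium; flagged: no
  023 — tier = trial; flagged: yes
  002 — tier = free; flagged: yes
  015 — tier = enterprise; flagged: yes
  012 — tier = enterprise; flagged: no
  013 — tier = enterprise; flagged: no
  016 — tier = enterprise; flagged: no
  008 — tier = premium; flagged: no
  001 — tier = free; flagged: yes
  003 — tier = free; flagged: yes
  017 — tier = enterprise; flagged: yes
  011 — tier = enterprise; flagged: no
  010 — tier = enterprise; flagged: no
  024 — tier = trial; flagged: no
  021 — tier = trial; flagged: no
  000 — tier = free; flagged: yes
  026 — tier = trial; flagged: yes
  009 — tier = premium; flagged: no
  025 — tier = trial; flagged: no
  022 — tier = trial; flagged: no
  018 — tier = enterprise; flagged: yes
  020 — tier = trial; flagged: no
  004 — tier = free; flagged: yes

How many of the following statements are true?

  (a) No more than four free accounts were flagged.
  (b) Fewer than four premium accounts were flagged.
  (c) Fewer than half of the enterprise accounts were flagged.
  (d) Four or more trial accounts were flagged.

(a) free: |A| = 5, |A ∩ B| = 5; needs |A ∩ B| ≤ 4 — false.
(b) premium: |A| = 5, |A ∩ B| = 0; needs |A ∩ B| < 4 — true.
(c) enterprise: |A| = 9, |A ∩ B| = 3; needs |A ∩ B| < |A ∖ B| — true.
(d) trial: |A| = 8, |A ∩ B| = 3; needs |A ∩ B| ≥ 4 — false.

2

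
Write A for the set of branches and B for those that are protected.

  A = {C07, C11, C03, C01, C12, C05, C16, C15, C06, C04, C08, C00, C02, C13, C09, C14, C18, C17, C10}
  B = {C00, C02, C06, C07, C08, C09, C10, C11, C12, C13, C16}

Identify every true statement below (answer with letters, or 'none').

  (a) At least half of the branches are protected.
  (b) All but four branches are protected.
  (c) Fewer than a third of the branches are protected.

|A| = 19, |A ∩ B| = 11, |A ∖ B| = 8.
(a) |A ∩ B| ≥ |A ∖ B|: holds.
(b) |A ∖ B| = 4: fails.
(c) |A ∩ B| / |A| < 1/3: fails.

(a)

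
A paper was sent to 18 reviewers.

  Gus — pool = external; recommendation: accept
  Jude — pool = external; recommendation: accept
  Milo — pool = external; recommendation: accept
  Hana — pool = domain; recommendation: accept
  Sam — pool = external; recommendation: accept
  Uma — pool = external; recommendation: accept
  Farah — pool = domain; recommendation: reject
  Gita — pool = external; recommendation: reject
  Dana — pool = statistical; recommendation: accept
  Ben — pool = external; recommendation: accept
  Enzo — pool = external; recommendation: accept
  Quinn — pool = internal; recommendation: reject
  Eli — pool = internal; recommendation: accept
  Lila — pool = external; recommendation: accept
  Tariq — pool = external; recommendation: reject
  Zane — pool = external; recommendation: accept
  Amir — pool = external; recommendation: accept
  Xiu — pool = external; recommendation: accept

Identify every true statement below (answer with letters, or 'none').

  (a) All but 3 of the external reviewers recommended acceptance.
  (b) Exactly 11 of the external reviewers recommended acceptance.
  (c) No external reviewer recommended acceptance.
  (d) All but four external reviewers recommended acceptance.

(b)

|A| = 13, |A ∩ B| = 11, |A ∖ B| = 2.
(a) |A ∖ B| = 3: fails.
(b) |A ∩ B| = 11: holds.
(c) A ∩ B = ∅ (|A ∩ B| = 0): fails.
(d) |A ∖ B| = 4: fails.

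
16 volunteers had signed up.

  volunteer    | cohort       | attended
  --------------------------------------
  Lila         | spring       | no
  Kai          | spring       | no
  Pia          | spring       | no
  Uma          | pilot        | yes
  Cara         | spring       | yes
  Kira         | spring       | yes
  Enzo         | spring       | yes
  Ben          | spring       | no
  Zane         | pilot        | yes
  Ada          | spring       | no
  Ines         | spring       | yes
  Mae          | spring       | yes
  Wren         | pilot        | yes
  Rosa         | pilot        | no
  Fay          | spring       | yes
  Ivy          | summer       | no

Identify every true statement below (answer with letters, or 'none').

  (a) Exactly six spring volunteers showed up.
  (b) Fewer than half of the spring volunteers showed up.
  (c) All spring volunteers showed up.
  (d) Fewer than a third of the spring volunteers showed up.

(a)

|A| = 11, |A ∩ B| = 6, |A ∖ B| = 5.
(a) |A ∩ B| = 6: holds.
(b) |A ∩ B| < |A ∖ B|: fails.
(c) A ⊆ B, i.e. every element of A is in B (|A ∖ B| = 0): fails.
(d) |A ∩ B| / |A| < 1/3: fails.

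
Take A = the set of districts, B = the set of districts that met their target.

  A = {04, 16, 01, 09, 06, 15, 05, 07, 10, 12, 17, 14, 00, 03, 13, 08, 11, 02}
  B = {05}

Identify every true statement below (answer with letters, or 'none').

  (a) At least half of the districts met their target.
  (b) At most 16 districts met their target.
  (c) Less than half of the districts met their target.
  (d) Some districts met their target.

|A| = 18, |A ∩ B| = 1, |A ∖ B| = 17.
(a) |A ∩ B| ≥ |A ∖ B|: fails.
(b) |A ∩ B| ≤ 16: holds.
(c) |A ∩ B| < |A ∖ B|: holds.
(d) A ∩ B ≠ ∅ (|A ∩ B| ≥ 1): holds.

(b), (c), (d)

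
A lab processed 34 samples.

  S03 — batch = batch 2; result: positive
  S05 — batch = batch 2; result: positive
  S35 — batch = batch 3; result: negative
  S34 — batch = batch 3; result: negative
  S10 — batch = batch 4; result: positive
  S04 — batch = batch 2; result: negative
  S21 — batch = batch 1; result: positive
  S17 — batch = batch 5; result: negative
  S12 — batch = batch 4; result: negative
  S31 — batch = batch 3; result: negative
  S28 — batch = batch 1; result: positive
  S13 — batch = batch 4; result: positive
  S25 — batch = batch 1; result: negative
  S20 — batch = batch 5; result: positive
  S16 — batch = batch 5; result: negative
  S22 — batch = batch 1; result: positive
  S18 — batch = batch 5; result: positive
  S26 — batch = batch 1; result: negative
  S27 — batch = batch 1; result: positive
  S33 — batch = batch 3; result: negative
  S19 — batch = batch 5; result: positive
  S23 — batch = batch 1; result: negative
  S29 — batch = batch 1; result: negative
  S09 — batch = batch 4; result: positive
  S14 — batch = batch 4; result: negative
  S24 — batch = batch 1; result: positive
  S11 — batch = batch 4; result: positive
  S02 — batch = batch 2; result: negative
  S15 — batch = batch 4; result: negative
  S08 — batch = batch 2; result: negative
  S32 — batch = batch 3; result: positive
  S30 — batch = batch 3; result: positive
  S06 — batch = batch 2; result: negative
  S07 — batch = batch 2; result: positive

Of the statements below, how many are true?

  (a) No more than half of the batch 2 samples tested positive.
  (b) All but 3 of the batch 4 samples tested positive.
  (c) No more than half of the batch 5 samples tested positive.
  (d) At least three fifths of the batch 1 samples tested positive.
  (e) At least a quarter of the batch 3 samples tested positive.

(a) batch 2: |A| = 7, |A ∩ B| = 3; needs |A ∩ B| ≤ |A ∖ B| — true.
(b) batch 4: |A| = 7, |A ∩ B| = 4; needs |A ∖ B| = 3 — true.
(c) batch 5: |A| = 5, |A ∩ B| = 3; needs |A ∩ B| ≤ |A ∖ B| — false.
(d) batch 1: |A| = 9, |A ∩ B| = 5; needs |A ∩ B| / |A| ≥ 3/5 — false.
(e) batch 3: |A| = 6, |A ∩ B| = 2; needs |A ∩ B| / |A| ≥ 1/4 — true.

3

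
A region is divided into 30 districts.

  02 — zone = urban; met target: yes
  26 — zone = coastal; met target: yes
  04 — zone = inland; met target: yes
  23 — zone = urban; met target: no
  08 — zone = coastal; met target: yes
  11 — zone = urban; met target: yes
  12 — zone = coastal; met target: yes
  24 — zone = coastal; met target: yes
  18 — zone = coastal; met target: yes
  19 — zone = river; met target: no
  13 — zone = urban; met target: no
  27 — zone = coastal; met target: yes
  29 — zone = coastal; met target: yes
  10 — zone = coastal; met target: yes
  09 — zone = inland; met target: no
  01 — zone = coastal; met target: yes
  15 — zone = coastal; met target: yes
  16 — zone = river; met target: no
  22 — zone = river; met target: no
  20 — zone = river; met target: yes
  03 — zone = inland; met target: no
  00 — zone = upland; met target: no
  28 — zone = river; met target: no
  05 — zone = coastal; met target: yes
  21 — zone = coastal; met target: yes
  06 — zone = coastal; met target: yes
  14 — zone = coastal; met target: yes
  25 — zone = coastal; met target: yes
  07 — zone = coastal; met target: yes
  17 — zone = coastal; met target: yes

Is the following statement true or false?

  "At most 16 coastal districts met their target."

'At most 16 coastal districts met their target' holds iff |A ∩ B| ≤ 16.
|A| = 17, |A ∩ B| = 17, |A ∖ B| = 0.
|A ∩ B| = 17, so the statement is false.

False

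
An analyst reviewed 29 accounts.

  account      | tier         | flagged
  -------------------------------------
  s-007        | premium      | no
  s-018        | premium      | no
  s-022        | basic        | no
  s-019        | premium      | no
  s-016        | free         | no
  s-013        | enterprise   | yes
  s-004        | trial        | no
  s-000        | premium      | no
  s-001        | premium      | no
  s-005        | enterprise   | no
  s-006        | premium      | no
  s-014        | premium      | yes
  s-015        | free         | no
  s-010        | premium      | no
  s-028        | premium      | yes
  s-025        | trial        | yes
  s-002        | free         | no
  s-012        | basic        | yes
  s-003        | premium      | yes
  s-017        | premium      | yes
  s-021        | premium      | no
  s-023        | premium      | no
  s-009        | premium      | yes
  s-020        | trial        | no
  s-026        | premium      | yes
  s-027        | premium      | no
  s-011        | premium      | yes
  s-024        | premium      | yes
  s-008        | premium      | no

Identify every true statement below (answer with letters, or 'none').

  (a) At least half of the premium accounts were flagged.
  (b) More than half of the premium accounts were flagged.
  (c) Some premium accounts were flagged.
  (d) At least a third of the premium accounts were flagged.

|A| = 19, |A ∩ B| = 8, |A ∖ B| = 11.
(a) |A ∩ B| ≥ |A ∖ B|: fails.
(b) |A ∩ B| > |A ∖ B|: fails.
(c) A ∩ B ≠ ∅ (|A ∩ B| ≥ 1): holds.
(d) |A ∩ B| / |A| ≥ 1/3: holds.

(c), (d)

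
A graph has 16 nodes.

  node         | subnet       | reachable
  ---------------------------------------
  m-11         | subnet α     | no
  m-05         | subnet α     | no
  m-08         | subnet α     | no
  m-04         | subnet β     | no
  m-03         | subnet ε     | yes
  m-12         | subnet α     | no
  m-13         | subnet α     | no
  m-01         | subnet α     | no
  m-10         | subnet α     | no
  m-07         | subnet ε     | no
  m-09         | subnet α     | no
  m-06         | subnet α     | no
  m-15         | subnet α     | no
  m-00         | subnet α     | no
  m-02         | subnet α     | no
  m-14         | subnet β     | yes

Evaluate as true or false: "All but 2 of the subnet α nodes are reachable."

'All but 2 of the subnet α nodes are reachable' holds iff |A ∖ B| = 2.
A (the restrictor) = {m-11, m-05, m-08, m-12, m-13, m-01, m-10, m-09, m-06, m-15, m-00, m-02}, |A| = 12.
A ∖ B = {m-11, m-05, m-08, m-12, m-13, m-01, m-10, m-09, m-06, m-15, m-00, m-02}, so |A ∖ B| = 12.
|A ∖ B| = 12, so the statement is false.

False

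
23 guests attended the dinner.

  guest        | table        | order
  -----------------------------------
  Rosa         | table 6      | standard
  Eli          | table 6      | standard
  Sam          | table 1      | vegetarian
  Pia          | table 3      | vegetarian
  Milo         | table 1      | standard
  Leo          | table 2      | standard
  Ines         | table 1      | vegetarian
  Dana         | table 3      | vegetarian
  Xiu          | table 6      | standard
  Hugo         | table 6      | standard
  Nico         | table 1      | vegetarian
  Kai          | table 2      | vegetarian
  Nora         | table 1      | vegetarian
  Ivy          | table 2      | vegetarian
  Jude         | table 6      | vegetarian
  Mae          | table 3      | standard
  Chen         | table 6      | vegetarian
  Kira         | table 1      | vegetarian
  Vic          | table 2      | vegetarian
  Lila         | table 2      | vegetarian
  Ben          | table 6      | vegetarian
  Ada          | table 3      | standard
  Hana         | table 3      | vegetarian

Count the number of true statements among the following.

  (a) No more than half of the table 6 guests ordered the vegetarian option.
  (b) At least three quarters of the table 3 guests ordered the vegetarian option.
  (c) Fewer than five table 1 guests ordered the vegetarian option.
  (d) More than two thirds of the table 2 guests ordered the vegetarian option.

(a) table 6: |A| = 7, |A ∩ B| = 3; needs |A ∩ B| ≤ |A ∖ B| — true.
(b) table 3: |A| = 5, |A ∩ B| = 3; needs |A ∩ B| / |A| ≥ 3/4 — false.
(c) table 1: |A| = 6, |A ∩ B| = 5; needs |A ∩ B| < 5 — false.
(d) table 2: |A| = 5, |A ∩ B| = 4; needs |A ∩ B| / |A| > 2/3 — true.

2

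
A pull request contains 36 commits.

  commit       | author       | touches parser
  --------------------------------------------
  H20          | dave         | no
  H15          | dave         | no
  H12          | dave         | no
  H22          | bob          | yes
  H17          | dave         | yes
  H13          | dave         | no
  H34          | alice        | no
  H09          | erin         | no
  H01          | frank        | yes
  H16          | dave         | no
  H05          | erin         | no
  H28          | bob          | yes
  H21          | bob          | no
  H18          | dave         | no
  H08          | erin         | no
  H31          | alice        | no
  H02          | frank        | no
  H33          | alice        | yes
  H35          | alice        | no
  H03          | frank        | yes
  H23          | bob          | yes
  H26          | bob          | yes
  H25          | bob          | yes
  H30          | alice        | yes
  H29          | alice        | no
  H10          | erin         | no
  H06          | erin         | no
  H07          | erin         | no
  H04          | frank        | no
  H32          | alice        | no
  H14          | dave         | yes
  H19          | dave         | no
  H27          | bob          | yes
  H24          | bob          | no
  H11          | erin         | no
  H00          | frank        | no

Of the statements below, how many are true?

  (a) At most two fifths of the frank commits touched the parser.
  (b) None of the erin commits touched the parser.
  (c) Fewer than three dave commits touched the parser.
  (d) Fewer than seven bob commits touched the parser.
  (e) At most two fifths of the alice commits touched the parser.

(a) frank: |A| = 5, |A ∩ B| = 2; needs |A ∩ B| / |A| ≤ 2/5 — true.
(b) erin: |A| = 7, |A ∩ B| = 0; needs A ∩ B = ∅ (|A ∩ B| = 0) — true.
(c) dave: |A| = 9, |A ∩ B| = 2; needs |A ∩ B| < 3 — true.
(d) bob: |A| = 8, |A ∩ B| = 6; needs |A ∩ B| < 7 — true.
(e) alice: |A| = 7, |A ∩ B| = 2; needs |A ∩ B| / |A| ≤ 2/5 — true.

5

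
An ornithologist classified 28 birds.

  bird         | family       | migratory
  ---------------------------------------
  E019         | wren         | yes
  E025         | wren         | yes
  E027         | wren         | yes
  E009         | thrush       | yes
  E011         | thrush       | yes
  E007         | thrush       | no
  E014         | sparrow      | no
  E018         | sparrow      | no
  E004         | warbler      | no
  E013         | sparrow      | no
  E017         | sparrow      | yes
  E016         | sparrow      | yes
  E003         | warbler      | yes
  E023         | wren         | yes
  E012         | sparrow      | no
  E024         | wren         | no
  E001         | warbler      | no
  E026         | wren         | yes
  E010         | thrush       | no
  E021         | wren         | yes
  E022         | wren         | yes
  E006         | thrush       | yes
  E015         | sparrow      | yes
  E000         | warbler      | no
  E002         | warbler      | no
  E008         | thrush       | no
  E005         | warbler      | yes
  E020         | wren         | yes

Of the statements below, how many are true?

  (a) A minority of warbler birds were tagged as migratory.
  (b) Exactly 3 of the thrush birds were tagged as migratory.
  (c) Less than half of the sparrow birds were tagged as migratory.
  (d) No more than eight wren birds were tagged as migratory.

(a) warbler: |A| = 6, |A ∩ B| = 2; needs |A ∩ B| < |A ∖ B| — true.
(b) thrush: |A| = 6, |A ∩ B| = 3; needs |A ∩ B| = 3 — true.
(c) sparrow: |A| = 7, |A ∩ B| = 3; needs |A ∩ B| < |A ∖ B| — true.
(d) wren: |A| = 9, |A ∩ B| = 8; needs |A ∩ B| ≤ 8 — true.

4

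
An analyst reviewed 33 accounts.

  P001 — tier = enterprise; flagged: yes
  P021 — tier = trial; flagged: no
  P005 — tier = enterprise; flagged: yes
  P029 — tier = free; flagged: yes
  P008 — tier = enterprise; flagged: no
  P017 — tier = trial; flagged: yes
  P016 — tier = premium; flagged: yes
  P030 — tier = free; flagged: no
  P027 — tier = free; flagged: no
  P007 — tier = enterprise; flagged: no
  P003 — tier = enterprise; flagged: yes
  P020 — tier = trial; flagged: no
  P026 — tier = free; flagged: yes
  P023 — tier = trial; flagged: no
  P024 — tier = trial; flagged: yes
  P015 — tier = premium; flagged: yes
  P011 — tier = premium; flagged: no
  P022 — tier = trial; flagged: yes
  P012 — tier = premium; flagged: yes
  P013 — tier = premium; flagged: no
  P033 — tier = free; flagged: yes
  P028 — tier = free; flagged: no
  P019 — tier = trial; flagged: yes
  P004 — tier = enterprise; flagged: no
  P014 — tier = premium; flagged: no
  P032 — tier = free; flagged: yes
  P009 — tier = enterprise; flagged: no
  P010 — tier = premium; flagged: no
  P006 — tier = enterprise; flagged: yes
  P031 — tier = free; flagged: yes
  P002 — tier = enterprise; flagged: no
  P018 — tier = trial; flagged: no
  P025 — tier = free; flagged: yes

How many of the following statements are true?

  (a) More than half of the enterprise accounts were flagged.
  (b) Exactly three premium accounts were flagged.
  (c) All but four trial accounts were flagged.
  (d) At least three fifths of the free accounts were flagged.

3

(a) enterprise: |A| = 9, |A ∩ B| = 4; needs |A ∩ B| > |A ∖ B| — false.
(b) premium: |A| = 7, |A ∩ B| = 3; needs |A ∩ B| = 3 — true.
(c) trial: |A| = 8, |A ∩ B| = 4; needs |A ∖ B| = 4 — true.
(d) free: |A| = 9, |A ∩ B| = 6; needs |A ∩ B| / |A| ≥ 3/5 — true.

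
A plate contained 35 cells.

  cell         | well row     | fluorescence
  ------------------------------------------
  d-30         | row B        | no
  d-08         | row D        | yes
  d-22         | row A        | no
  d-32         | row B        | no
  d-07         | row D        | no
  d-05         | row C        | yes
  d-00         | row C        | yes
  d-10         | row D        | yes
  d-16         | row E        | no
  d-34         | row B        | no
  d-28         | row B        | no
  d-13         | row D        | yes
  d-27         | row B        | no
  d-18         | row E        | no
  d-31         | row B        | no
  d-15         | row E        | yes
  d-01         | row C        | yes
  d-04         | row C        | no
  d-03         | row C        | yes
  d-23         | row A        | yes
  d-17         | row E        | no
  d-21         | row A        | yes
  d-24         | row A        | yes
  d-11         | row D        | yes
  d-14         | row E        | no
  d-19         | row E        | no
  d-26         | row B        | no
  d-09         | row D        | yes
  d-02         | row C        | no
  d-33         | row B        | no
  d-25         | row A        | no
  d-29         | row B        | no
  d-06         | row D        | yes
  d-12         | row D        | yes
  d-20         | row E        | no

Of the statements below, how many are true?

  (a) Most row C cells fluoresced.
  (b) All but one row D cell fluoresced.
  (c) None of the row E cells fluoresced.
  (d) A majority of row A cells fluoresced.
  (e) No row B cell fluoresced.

(a) row C: |A| = 6, |A ∩ B| = 4; needs |A ∩ B| > |A ∖ B| — true.
(b) row D: |A| = 8, |A ∩ B| = 7; needs |A ∖ B| = 1 — true.
(c) row E: |A| = 7, |A ∩ B| = 1; needs A ∩ B = ∅ (|A ∩ B| = 0) — false.
(d) row A: |A| = 5, |A ∩ B| = 3; needs |A ∩ B| > |A ∖ B| — true.
(e) row B: |A| = 9, |A ∩ B| = 0; needs A ∩ B = ∅ (|A ∩ B| = 0) — true.

4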